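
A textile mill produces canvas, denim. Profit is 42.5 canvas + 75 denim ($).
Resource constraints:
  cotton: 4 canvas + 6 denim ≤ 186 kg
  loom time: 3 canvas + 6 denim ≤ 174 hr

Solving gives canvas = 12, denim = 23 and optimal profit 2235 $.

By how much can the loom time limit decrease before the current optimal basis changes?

34.5

Binding constraints: cotton, loom time. The basis is B = [[4,6],[3,6]] with det 6.
Per unit decrease in loom time, x* moves by d = (1, -0.6667).
The basis stays optimal until denim reaches 0; allowable decrease = 34.5 hr.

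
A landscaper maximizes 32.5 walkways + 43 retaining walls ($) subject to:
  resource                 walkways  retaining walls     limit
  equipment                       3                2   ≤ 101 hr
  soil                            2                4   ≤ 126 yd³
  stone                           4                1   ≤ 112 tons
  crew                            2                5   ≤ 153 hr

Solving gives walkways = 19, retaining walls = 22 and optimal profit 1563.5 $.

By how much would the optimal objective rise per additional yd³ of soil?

Check each constraint at x*: equipment 101/101 (tight); soil 126/126 (tight); stone 98/112 (slack 14); crew 148/153 (slack 5).
Since stone, crew are not tight, their duals are 0.
The binding rows give the dual system: 3·y_equipment + 2·y_soil = 32.5 and 2·y_equipment + 4·y_soil = 43.
This yields shadow prices y_equipment = 5.5, y_soil = 8.
Shadow price of soil = 8.

8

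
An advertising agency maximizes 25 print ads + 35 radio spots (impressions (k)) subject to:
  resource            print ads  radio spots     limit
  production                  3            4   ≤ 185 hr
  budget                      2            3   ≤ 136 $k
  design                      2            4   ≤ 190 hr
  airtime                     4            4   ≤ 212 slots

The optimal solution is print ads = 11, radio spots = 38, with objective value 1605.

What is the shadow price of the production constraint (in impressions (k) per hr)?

5

Binding: production and budget. Non-binding: design (16 unused), airtime (16 unused).
Since design, airtime are not tight, their duals are 0.
Dual feasibility on the basic columns requires 3·y_production + 2·y_budget = 25, 4·y_production + 3·y_budget = 35.
→ y_production = 5 and y_budget = 5.
Shadow price of production = 5.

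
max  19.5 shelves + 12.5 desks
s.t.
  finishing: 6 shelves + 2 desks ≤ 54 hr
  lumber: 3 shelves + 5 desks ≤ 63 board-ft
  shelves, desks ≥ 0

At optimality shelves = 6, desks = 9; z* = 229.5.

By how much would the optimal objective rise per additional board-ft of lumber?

Both finishing and lumber are binding at x*.
From A_Bᵀ y = c: 6·y_finishing + 3·y_lumber = 19.5; 2·y_finishing + 5·y_lumber = 12.5.
Solving: y_finishing = 2.5, y_lumber = 1.5.
Shadow price of lumber = 1.5.

1.5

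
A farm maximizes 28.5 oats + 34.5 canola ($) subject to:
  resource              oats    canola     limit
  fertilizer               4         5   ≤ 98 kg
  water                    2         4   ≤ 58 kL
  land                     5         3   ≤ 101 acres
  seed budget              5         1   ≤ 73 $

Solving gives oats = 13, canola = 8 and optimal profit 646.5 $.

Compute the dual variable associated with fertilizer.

Check each constraint at x*: fertilizer 92/98 (slack 6); water 58/58 (tight); land 89/101 (slack 12); seed budget 73/73 (tight).
By complementary slackness, y = 0 for the non-binding constraints.
The binding rows give the dual system: 2·y_water + 5·y_seed budget = 28.5 and 4·y_water + 1·y_seed budget = 34.5.
→ y_water = 8 and y_seed budget = 2.5.
Shadow price of fertilizer = 0.

0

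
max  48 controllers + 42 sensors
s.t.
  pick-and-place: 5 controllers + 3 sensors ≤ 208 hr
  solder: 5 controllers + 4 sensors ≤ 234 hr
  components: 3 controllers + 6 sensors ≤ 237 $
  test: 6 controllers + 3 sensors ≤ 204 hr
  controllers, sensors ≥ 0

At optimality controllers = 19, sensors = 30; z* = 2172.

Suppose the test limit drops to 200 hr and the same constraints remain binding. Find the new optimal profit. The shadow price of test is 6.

2148

Δb = -4, so new z* = 2172 + (6)·(-4) = 2172 − 24 = 2148.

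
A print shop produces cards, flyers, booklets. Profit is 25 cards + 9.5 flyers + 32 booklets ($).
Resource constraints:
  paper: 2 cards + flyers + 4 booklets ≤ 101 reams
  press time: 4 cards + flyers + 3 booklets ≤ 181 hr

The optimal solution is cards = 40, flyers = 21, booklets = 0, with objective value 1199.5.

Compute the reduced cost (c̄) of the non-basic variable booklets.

Check each constraint at x*: paper 101/101 (tight); press time 181/181 (tight).
Dual feasibility on the basic columns requires 2·y_paper + 4·y_press time = 25, 1·y_paper + 1·y_press time = 9.5.
This yields shadow prices y_paper = 6.5, y_press time = 3.
Reduced cost of booklets: c₃ − yᵀa₃ = 32 − (6.5·4 + 3·3) = 32 − 35 = -3.

-3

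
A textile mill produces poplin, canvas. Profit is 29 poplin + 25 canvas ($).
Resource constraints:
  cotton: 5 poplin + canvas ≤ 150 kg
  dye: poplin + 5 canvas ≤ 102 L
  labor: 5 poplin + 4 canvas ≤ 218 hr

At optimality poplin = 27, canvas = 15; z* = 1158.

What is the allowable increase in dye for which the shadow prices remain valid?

36.8

Binding constraints: cotton, dye. The basis is B = [[5,1],[1,5]] with det 24.
Per unit increase in dye, x* moves by d = (-0.0417, 0.2083).
The basis stays optimal until labor becomes binding; allowable increase = 36.8 L.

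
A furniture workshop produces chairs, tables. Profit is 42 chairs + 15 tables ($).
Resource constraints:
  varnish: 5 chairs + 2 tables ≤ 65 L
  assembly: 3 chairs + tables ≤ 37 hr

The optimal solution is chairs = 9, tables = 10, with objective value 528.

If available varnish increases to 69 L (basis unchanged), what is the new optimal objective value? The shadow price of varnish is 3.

540

Δb = 4, so new z* = 528 + (3)·(4) = 528 + 12 = 540.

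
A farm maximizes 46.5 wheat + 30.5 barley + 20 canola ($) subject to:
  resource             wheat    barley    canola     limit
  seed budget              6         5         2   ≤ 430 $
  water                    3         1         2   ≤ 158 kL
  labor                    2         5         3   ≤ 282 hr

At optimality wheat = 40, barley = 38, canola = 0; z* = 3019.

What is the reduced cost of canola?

Binding: seed budget and water. Non-binding: labor (12 unused).
Slack constraints have shadow price 0 (complementary slackness).
The binding rows give the dual system: 6·y_seed budget + 3·y_water = 46.5 and 5·y_seed budget + 1·y_water = 30.5.
This yields shadow prices y_seed budget = 5, y_water = 5.5.
Reduced cost of canola: c₃ − yᵀa₃ = 20 − (5·2 + 5.5·2) = 20 − 21 = -1.

-1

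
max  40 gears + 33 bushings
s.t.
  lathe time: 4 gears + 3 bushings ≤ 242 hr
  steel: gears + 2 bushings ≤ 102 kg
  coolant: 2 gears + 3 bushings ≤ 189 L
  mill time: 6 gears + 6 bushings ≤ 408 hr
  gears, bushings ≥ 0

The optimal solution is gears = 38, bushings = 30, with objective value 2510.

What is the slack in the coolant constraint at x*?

23

coolant used = 2·38 + 3·30 = 166; slack = 189 − 166 = 23.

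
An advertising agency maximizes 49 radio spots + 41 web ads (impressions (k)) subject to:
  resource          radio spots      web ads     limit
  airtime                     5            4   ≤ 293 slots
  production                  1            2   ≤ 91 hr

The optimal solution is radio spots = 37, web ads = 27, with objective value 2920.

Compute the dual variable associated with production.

1.5

Both airtime and production are binding at x*.
From A_Bᵀ y = c: 5·y_airtime + 1·y_production = 49; 4·y_airtime + 2·y_production = 41.
Solving: y_airtime = 9.5, y_production = 1.5.
Shadow price of production = 1.5.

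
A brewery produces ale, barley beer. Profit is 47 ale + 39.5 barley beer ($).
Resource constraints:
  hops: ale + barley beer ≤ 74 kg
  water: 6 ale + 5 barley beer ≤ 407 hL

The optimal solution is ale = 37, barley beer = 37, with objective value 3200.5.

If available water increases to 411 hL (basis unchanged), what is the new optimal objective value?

At the optimum: hops uses 74 of 74 (binding); water uses 407 of 407 (binding).
From A_Bᵀ y = c: 1·y_hops + 6·y_water = 47; 1·y_hops + 5·y_water = 39.5.
→ y_hops = 2 and y_water = 7.5.
Δz = y_water·Δb = 7.5 × (4) = 30, so new z* = 3200.5 + 30 = 3230.5.

3230.5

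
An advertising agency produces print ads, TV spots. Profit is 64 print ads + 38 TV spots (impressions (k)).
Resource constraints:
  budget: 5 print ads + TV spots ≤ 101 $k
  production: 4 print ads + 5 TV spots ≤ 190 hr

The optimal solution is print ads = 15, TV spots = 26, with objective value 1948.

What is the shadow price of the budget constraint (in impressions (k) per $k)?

8

At the optimum: budget uses 101 of 101 (binding); production uses 190 of 190 (binding).
Dual feasibility on the basic columns requires 5·y_budget + 4·y_production = 64, 1·y_budget + 5·y_production = 38.
Solving: y_budget = 8, y_production = 6.
Shadow price of budget = 8.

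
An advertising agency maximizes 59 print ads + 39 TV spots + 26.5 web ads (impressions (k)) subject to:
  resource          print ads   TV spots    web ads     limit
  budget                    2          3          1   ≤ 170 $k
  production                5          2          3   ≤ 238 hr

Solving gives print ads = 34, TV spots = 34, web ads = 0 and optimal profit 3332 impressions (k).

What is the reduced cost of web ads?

-7.5

At the optimum: budget uses 170 of 170 (binding); production uses 238 of 238 (binding).
Dual feasibility on the basic columns requires 2·y_budget + 5·y_production = 59, 3·y_budget + 2·y_production = 39.
This yields shadow prices y_budget = 7, y_production = 9.
Reduced cost of web ads: c₃ − yᵀa₃ = 26.5 − (7·1 + 9·3) = 26.5 − 34 = -7.5.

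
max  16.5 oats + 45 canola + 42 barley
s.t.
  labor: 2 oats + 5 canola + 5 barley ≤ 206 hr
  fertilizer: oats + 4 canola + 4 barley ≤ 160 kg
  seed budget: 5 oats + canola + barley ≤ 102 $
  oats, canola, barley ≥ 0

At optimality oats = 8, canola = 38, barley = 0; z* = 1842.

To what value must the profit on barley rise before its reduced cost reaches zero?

Binding: labor and fertilizer. Non-binding: seed budget (24 unused).
By complementary slackness, y = 0 for the non-binding constraint.
Dual feasibility on the basic columns requires 2·y_labor + 1·y_fertilizer = 16.5, 5·y_labor + 4·y_fertilizer = 45.
→ y_labor = 7 and y_fertilizer = 2.5.
barley enters the basis when its profit ≥ yᵀa₃ = 7·5 + 2.5·4 = 45.

45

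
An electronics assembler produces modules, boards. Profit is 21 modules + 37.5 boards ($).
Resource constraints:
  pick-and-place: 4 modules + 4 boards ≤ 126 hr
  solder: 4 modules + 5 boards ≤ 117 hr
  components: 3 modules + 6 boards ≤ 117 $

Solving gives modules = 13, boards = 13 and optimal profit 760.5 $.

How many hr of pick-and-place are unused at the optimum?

pick-and-place used = 4·13 + 4·13 = 104; slack = 126 − 104 = 22.

22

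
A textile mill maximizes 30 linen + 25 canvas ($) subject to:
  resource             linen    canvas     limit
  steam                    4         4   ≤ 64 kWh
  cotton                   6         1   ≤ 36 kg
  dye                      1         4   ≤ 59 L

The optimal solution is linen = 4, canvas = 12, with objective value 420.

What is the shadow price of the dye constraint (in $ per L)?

Check each constraint at x*: steam 64/64 (tight); cotton 36/36 (tight); dye 52/59 (slack 7).
Slack constraints have shadow price 0 (complementary slackness).
Dual feasibility on the basic columns requires 4·y_steam + 6·y_cotton = 30, 4·y_steam + 1·y_cotton = 25.
→ y_steam = 6 and y_cotton = 1.
Shadow price of dye = 0.

0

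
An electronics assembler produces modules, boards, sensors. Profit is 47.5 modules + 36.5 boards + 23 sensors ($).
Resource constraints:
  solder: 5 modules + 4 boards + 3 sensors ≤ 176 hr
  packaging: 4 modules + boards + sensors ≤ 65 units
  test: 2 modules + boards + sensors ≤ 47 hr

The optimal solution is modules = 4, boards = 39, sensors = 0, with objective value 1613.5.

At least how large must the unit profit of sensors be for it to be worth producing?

Binding: solder and test. Non-binding: packaging (10 unused).
Slack constraints have shadow price 0 (complementary slackness).
The binding rows give the dual system: 5·y_solder + 2·y_test = 47.5 and 4·y_solder + 1·y_test = 36.5.
→ y_solder = 8.5 and y_test = 2.5.
sensors enters the basis when its profit ≥ yᵀa₃ = 8.5·3 + 2.5·1 = 28.

28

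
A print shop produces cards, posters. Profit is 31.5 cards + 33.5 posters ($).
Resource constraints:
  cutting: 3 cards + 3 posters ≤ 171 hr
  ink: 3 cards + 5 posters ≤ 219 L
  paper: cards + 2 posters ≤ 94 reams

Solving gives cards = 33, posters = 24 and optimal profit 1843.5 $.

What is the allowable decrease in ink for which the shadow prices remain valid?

48

Binding constraints: cutting, ink. The basis is B = [[3,3],[3,5]] with det 6.
Per unit decrease in ink, x* moves by d = (0.5, -0.5).
The basis stays optimal until posters reaches 0; allowable decrease = 48 L.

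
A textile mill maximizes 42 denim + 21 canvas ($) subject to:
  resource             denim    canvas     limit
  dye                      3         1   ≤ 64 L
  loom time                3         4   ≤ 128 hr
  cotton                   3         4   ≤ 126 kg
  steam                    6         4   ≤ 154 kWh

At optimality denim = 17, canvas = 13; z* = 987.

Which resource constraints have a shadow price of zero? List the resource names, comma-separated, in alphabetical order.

dye: 64/64 (binding)
loom time: 103/128 (slack 25)
cotton: 103/126 (slack 23)
steam: 154/154 (binding)
By complementary slackness, a constraint with positive slack has shadow price 0 → cotton, loom time.

cotton, loom time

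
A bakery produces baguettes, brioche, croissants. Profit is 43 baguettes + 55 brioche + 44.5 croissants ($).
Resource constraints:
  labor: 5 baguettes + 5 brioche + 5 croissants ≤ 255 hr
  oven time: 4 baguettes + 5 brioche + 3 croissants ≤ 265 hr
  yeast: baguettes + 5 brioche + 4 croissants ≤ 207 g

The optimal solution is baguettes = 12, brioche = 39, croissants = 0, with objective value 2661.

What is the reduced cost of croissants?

-7.5

Binding: labor and yeast. Non-binding: oven time (22 unused).
Slack constraints have shadow price 0 (complementary slackness).
From A_Bᵀ y = c: 5·y_labor + 1·y_yeast = 43; 5·y_labor + 5·y_yeast = 55.
This yields shadow prices y_labor = 8, y_yeast = 3.
Reduced cost of croissants: c₃ − yᵀa₃ = 44.5 − (8·5 + 3·4) = 44.5 − 52 = -7.5.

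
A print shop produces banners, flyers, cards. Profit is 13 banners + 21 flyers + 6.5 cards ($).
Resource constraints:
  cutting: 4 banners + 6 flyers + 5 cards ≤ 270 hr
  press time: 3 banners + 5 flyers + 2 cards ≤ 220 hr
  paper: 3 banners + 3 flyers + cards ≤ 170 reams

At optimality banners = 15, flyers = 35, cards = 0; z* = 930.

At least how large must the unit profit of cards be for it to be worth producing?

Check each constraint at x*: cutting 270/270 (tight); press time 220/220 (tight); paper 150/170 (slack 20).
Slack constraints have shadow price 0 (complementary slackness).
Dual feasibility on the basic columns requires 4·y_cutting + 3·y_press time = 13, 6·y_cutting + 5·y_press time = 21.
→ y_cutting = 1 and y_press time = 3.
cards enters the basis when its profit ≥ yᵀa₃ = 1·5 + 3·2 = 11.

11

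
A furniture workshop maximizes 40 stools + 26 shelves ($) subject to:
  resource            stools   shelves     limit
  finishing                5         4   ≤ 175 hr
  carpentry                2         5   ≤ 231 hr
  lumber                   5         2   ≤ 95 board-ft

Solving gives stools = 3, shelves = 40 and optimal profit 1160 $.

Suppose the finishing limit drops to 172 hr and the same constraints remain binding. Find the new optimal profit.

1145

Binding: finishing and lumber. Non-binding: carpentry (25 unused).
By complementary slackness, y = 0 for the non-binding constraint.
Dual feasibility on the basic columns requires 5·y_finishing + 5·y_lumber = 40, 4·y_finishing + 2·y_lumber = 26.
→ y_finishing = 5 and y_lumber = 3.
Δz = y_finishing·Δb = 5 × (-3) = -15, so new z* = 1160 − 15 = 1145.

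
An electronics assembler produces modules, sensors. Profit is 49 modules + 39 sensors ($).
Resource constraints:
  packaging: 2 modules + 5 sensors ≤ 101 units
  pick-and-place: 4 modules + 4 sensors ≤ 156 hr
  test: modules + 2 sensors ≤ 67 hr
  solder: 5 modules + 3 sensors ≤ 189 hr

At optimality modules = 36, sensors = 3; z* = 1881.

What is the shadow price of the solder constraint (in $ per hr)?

At the optimum: packaging uses 87 of 101 (slack = 14); pick-and-place uses 156 of 156 (binding); test uses 42 of 67 (slack = 25); solder uses 189 of 189 (binding).
Slack constraints have shadow price 0 (complementary slackness).
The binding rows give the dual system: 4·y_pick-and-place + 5·y_solder = 49 and 4·y_pick-and-place + 3·y_solder = 39.
→ y_pick-and-place = 6 and y_solder = 5.
Shadow price of solder = 5.

5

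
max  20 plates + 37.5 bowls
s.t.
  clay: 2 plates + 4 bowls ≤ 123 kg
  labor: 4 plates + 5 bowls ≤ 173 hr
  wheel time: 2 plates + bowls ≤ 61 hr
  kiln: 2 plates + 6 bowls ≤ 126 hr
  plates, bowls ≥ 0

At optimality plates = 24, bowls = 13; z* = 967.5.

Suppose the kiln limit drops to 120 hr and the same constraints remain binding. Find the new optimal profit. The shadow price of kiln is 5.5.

Δb = -6, so new z* = 967.5 + (5.5)·(-6) = 967.5 − 33 = 934.5.

934.5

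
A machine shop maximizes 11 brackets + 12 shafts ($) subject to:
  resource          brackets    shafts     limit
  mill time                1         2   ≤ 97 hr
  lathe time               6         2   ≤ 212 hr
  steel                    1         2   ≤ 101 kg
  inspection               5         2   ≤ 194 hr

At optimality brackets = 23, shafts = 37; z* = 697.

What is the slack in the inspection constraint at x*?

5

inspection used = 5·23 + 2·37 = 189; slack = 194 − 189 = 5.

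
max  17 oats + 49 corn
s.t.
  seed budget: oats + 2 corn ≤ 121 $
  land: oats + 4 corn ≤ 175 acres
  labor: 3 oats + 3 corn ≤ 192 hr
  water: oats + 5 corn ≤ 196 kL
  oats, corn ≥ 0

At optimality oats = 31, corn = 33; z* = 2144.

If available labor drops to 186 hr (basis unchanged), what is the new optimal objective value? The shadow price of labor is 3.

Δb = -6, so new z* = 2144 + (3)·(-6) = 2144 − 18 = 2126.

2126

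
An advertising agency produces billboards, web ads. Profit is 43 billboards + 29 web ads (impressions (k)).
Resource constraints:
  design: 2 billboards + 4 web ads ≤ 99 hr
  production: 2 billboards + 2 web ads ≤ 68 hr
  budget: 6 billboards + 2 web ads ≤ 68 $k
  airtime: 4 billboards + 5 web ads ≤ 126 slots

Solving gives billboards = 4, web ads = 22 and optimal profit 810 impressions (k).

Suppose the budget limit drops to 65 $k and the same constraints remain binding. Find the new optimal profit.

At the optimum: design uses 96 of 99 (slack = 3); production uses 52 of 68 (slack = 16); budget uses 68 of 68 (binding); airtime uses 126 of 126 (binding).
Since design, production are not tight, their duals are 0.
From A_Bᵀ y = c: 6·y_budget + 4·y_airtime = 43; 2·y_budget + 5·y_airtime = 29.
Solving: y_budget = 4.5, y_airtime = 4.
Δz = y_budget·Δb = 4.5 × (-3) = -13.5, so new z* = 810 − 13.5 = 796.5.

796.5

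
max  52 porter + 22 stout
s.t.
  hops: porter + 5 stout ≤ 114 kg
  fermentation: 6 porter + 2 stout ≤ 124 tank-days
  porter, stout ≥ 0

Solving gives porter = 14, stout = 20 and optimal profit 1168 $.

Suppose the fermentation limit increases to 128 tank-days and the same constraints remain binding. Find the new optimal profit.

1202

Check each constraint at x*: hops 114/114 (tight); fermentation 124/124 (tight).
From A_Bᵀ y = c: 1·y_hops + 6·y_fermentation = 52; 5·y_hops + 2·y_fermentation = 22.
This yields shadow prices y_hops = 1, y_fermentation = 8.5.
Δz = y_fermentation·Δb = 8.5 × (4) = 34, so new z* = 1168 + 34 = 1202.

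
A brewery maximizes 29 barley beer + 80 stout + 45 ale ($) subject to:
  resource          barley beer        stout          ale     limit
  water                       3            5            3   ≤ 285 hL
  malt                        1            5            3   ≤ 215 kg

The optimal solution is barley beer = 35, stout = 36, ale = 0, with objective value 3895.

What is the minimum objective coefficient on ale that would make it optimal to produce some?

48

Both water and malt are binding at x*.
From A_Bᵀ y = c: 3·y_water + 1·y_malt = 29; 5·y_water + 5·y_malt = 80.
This yields shadow prices y_water = 6.5, y_malt = 9.5.
ale enters the basis when its profit ≥ yᵀa₃ = 6.5·3 + 9.5·3 = 48.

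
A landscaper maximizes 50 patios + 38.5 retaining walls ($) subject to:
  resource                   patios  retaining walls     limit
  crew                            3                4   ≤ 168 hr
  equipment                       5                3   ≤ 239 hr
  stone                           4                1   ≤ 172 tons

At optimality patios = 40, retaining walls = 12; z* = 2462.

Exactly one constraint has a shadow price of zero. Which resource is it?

equipment

crew: 168/168 (binding)
equipment: 236/239 (slack 3)
stone: 172/172 (binding)
By complementary slackness, a constraint with positive slack has shadow price 0 → equipment.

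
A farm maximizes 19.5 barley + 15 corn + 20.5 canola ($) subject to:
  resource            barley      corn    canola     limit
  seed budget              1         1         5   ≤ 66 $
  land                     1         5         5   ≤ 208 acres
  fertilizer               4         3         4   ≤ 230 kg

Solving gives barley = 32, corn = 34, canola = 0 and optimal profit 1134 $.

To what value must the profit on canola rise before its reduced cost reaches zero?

25.5

Check each constraint at x*: seed budget 66/66 (tight); land 202/208 (slack 6); fertilizer 230/230 (tight).
Since land is not tight, its dual is 0.
Dual feasibility on the basic columns requires 1·y_seed budget + 4·y_fertilizer = 19.5, 1·y_seed budget + 3·y_fertilizer = 15.
Solving: y_seed budget = 1.5, y_fertilizer = 4.5.
canola enters the basis when its profit ≥ yᵀa₃ = 1.5·5 + 4.5·4 = 25.5.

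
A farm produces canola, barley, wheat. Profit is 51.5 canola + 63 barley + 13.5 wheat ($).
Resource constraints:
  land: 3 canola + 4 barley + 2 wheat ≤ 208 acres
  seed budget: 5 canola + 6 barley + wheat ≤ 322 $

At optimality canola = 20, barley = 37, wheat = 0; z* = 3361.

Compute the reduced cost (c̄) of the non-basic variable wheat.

Both land and seed budget are binding at x*.
From A_Bᵀ y = c: 3·y_land + 5·y_seed budget = 51.5; 4·y_land + 6·y_seed budget = 63.
This yields shadow prices y_land = 3, y_seed budget = 8.5.
Reduced cost of wheat: c₃ − yᵀa₃ = 13.5 − (3·2 + 8.5·1) = 13.5 − 14.5 = -1.

-1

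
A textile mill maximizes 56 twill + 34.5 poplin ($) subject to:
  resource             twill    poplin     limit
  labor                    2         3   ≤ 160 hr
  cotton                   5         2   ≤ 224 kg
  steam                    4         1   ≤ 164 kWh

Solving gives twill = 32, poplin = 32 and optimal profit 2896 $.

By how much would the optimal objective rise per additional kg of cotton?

Check each constraint at x*: labor 160/160 (tight); cotton 224/224 (tight); steam 160/164 (slack 4).
Since steam is not tight, its dual is 0.
From A_Bᵀ y = c: 2·y_labor + 5·y_cotton = 56; 3·y_labor + 2·y_cotton = 34.5.
This yields shadow prices y_labor = 5.5, y_cotton = 9.
Shadow price of cotton = 9.

9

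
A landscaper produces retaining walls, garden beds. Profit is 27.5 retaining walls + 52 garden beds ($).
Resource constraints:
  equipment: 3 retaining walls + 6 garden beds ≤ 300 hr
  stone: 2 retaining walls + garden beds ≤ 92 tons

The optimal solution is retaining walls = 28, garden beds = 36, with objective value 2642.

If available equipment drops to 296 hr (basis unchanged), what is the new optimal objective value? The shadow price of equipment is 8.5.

2608

Δb = -4, so new z* = 2642 + (8.5)·(-4) = 2642 − 34 = 2608.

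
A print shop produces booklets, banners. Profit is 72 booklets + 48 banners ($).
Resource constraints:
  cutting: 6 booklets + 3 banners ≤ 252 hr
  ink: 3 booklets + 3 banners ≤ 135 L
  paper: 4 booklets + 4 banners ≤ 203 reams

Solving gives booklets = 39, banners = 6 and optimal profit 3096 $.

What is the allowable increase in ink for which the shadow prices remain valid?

17.25

Binding constraints: cutting, ink. The basis is B = [[6,3],[3,3]] with det 9.
Per unit increase in ink, x* moves by d = (-0.3333, 0.6667).
The basis stays optimal until paper becomes binding; allowable increase = 17.25 L.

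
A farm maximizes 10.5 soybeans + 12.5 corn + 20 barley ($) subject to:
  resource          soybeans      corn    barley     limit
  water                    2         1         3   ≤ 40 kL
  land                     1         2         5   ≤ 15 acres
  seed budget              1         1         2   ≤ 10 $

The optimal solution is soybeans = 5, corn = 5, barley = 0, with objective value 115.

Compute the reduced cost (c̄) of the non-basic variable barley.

At the optimum: water uses 15 of 40 (slack = 25); land uses 15 of 15 (binding); seed budget uses 10 of 10 (binding).
Slack constraints have shadow price 0 (complementary slackness).
From A_Bᵀ y = c: 1·y_land + 1·y_seed budget = 10.5; 2·y_land + 1·y_seed budget = 12.5.
Solving: y_land = 2, y_seed budget = 8.5.
Reduced cost of barley: c₃ − yᵀa₃ = 20 − (2·5 + 8.5·2) = 20 − 27 = -7.

-7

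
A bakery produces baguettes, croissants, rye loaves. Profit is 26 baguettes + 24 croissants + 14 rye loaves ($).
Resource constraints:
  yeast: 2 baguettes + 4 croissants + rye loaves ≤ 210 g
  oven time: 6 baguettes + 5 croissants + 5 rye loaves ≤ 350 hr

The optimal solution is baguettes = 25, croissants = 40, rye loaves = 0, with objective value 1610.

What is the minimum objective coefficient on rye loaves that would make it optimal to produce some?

Check each constraint at x*: yeast 210/210 (tight); oven time 350/350 (tight).
From A_Bᵀ y = c: 2·y_yeast + 6·y_oven time = 26; 4·y_yeast + 5·y_oven time = 24.
Solving: y_yeast = 1, y_oven time = 4.
rye loaves enters the basis when its profit ≥ yᵀa₃ = 1·1 + 4·5 = 21.

21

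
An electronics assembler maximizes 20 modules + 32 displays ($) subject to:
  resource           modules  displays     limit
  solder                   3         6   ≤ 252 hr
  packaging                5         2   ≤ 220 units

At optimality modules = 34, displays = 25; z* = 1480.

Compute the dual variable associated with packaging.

Both solder and packaging are binding at x*.
From A_Bᵀ y = c: 3·y_solder + 5·y_packaging = 20; 6·y_solder + 2·y_packaging = 32.
This yields shadow prices y_solder = 5, y_packaging = 1.
Shadow price of packaging = 1.

1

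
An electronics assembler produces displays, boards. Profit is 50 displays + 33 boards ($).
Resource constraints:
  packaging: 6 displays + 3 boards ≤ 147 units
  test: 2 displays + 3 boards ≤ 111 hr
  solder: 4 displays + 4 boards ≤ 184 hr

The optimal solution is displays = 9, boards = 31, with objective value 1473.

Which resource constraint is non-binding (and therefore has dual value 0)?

packaging: 147/147 (binding)
test: 111/111 (binding)
solder: 160/184 (slack 24)
By complementary slackness, a constraint with positive slack has shadow price 0 → solder.

solder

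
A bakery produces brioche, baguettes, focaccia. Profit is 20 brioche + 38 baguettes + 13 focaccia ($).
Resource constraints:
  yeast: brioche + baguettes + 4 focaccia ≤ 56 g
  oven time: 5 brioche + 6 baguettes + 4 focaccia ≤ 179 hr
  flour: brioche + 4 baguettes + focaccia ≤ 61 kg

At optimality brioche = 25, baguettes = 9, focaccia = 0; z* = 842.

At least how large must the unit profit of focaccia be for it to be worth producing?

17

Check each constraint at x*: yeast 34/56 (slack 22); oven time 179/179 (tight); flour 61/61 (tight).
Since yeast is not tight, its dual is 0.
Dual feasibility on the basic columns requires 5·y_oven time + 1·y_flour = 20, 6·y_oven time + 4·y_flour = 38.
This yields shadow prices y_oven time = 3, y_flour = 5.
focaccia enters the basis when its profit ≥ yᵀa₃ = 3·4 + 5·1 = 17.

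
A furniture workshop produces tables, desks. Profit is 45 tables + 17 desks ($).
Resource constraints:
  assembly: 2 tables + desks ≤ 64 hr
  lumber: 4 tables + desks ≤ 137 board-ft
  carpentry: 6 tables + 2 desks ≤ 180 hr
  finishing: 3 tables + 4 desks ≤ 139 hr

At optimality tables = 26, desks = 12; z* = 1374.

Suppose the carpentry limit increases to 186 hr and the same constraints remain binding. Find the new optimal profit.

1407

At the optimum: assembly uses 64 of 64 (binding); lumber uses 116 of 137 (slack = 21); carpentry uses 180 of 180 (binding); finishing uses 126 of 139 (slack = 13).
Since lumber, finishing are not tight, their duals are 0.
The binding rows give the dual system: 2·y_assembly + 6·y_carpentry = 45 and 1·y_assembly + 2·y_carpentry = 17.
Solving: y_assembly = 6, y_carpentry = 5.5.
Δz = y_carpentry·Δb = 5.5 × (6) = 33, so new z* = 1374 + 33 = 1407.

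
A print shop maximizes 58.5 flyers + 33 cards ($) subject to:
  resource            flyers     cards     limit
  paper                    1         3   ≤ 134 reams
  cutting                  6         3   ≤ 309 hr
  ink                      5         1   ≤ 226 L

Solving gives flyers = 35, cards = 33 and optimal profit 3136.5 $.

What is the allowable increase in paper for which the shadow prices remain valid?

175

Binding constraints: paper, cutting. The basis is B = [[1,3],[6,3]] with det -15.
Per unit increase in paper, x* moves by d = (-0.2, 0.4).
The basis stays optimal until flyers reaches 0; allowable increase = 175 reams.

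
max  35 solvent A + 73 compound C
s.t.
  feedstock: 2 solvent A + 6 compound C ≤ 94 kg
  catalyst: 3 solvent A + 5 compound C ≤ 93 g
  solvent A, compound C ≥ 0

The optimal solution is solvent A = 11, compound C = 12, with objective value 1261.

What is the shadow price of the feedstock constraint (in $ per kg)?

5.5

Check each constraint at x*: feedstock 94/94 (tight); catalyst 93/93 (tight).
Dual feasibility on the basic columns requires 2·y_feedstock + 3·y_catalyst = 35, 6·y_feedstock + 5·y_catalyst = 73.
→ y_feedstock = 5.5 and y_catalyst = 8.
Shadow price of feedstock = 5.5.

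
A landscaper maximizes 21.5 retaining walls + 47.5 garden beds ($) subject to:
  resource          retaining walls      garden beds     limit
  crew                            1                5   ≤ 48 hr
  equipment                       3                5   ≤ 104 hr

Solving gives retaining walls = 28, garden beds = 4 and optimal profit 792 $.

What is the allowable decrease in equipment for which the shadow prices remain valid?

Binding constraints: crew, equipment. The basis is B = [[1,5],[3,5]] with det -10.
Per unit decrease in equipment, x* moves by d = (-0.5, 0.1).
The basis stays optimal until retaining walls reaches 0; allowable decrease = 56 hr.

56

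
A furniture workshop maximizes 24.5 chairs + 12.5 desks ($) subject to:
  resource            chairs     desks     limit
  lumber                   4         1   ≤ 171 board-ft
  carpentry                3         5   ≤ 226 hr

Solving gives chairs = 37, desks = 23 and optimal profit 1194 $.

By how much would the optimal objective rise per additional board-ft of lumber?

5

At the optimum: lumber uses 171 of 171 (binding); carpentry uses 226 of 226 (binding).
From A_Bᵀ y = c: 4·y_lumber + 3·y_carpentry = 24.5; 1·y_lumber + 5·y_carpentry = 12.5.
This yields shadow prices y_lumber = 5, y_carpentry = 1.5.
Shadow price of lumber = 5.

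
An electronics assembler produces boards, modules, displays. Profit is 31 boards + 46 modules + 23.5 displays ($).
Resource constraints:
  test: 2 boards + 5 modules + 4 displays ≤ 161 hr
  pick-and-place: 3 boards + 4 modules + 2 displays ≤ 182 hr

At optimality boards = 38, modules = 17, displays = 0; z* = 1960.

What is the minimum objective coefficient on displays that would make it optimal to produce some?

Check each constraint at x*: test 161/161 (tight); pick-and-place 182/182 (tight).
Dual feasibility on the basic columns requires 2·y_test + 3·y_pick-and-place = 31, 5·y_test + 4·y_pick-and-place = 46.
Solving: y_test = 2, y_pick-and-place = 9.
displays enters the basis when its profit ≥ yᵀa₃ = 2·4 + 9·2 = 26.

26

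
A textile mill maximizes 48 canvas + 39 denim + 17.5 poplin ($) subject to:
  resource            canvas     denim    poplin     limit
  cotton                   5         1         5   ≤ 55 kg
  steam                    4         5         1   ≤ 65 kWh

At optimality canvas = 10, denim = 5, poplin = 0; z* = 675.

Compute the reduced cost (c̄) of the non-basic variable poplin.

At the optimum: cotton uses 55 of 55 (binding); steam uses 65 of 65 (binding).
The binding rows give the dual system: 5·y_cotton + 4·y_steam = 48 and 1·y_cotton + 5·y_steam = 39.
Solving: y_cotton = 4, y_steam = 7.
Reduced cost of poplin: c₃ − yᵀa₃ = 17.5 − (4·5 + 7·1) = 17.5 − 27 = -9.5.

-9.5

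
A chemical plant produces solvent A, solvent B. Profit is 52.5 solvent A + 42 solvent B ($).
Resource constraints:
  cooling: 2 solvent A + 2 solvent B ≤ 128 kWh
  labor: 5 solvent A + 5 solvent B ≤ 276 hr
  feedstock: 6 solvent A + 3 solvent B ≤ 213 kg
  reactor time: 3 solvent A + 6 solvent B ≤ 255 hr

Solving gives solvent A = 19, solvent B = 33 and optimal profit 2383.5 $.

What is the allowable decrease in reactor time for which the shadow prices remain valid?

Binding constraints: feedstock, reactor time. The basis is B = [[6,3],[3,6]] with det 27.
Per unit decrease in reactor time, x* moves by d = (0.1111, -0.2222).
The basis stays optimal until solvent B reaches 0; allowable decrease = 148.5 hr.

148.5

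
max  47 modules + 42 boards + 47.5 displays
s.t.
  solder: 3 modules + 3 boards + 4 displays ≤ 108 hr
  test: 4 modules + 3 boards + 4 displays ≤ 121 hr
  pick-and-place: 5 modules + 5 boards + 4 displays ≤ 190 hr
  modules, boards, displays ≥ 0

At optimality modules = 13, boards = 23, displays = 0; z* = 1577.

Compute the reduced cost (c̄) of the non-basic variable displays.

-8.5

Check each constraint at x*: solder 108/108 (tight); test 121/121 (tight); pick-and-place 180/190 (slack 10).
By complementary slackness, y = 0 for the non-binding constraint.
From A_Bᵀ y = c: 3·y_solder + 4·y_test = 47; 3·y_solder + 3·y_test = 42.
Solving: y_solder = 9, y_test = 5.
Reduced cost of displays: c₃ − yᵀa₃ = 47.5 − (9·4 + 5·4) = 47.5 − 56 = -8.5.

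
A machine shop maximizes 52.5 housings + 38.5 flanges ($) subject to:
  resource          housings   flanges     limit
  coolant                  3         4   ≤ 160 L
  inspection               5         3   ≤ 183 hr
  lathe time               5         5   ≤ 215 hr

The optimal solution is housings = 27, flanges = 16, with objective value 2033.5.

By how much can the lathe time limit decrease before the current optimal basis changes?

Binding constraints: inspection, lathe time. The basis is B = [[5,3],[5,5]] with det 10.
Per unit decrease in lathe time, x* moves by d = (0.3, -0.5).
The basis stays optimal until flanges reaches 0; allowable decrease = 32 hr.

32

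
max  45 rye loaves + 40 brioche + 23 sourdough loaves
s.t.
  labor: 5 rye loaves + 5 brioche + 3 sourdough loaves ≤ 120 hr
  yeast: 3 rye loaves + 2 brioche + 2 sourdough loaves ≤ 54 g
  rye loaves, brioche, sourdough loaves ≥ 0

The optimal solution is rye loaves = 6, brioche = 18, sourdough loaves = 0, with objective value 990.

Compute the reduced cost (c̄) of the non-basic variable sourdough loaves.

Check each constraint at x*: labor 120/120 (tight); yeast 54/54 (tight).
The binding rows give the dual system: 5·y_labor + 3·y_yeast = 45 and 5·y_labor + 2·y_yeast = 40.
This yields shadow prices y_labor = 6, y_yeast = 5.
Reduced cost of sourdough loaves: c₃ − yᵀa₃ = 23 − (6·3 + 5·2) = 23 − 28 = -5.

-5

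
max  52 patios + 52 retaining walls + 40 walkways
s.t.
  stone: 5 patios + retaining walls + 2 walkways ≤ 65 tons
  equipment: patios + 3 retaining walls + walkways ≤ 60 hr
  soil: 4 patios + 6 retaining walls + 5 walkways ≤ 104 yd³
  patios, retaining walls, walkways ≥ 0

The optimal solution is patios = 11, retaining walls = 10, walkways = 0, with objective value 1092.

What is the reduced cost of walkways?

Binding: stone and soil. Non-binding: equipment (19 unused).
Since equipment is not tight, its dual is 0.
The binding rows give the dual system: 5·y_stone + 4·y_soil = 52 and 1·y_stone + 6·y_soil = 52.
This yields shadow prices y_stone = 4, y_soil = 8.
Reduced cost of walkways: c₃ − yᵀa₃ = 40 − (4·2 + 8·5) = 40 − 48 = -8.

-8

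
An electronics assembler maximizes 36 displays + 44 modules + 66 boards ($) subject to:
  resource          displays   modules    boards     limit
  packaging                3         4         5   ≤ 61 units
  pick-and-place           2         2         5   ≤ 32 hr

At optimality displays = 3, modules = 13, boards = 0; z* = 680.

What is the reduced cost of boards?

-4

Check each constraint at x*: packaging 61/61 (tight); pick-and-place 32/32 (tight).
From A_Bᵀ y = c: 3·y_packaging + 2·y_pick-and-place = 36; 4·y_packaging + 2·y_pick-and-place = 44.
Solving: y_packaging = 8, y_pick-and-place = 6.
Reduced cost of boards: c₃ − yᵀa₃ = 66 − (8·5 + 6·5) = 66 − 70 = -4.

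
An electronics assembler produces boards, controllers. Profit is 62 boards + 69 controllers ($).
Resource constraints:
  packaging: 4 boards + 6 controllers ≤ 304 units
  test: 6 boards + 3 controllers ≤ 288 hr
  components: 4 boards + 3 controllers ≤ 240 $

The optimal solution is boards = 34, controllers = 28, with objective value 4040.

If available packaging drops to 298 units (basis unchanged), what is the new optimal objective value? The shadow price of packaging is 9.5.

Δb = -6, so new z* = 4040 + (9.5)·(-6) = 4040 − 57 = 3983.

3983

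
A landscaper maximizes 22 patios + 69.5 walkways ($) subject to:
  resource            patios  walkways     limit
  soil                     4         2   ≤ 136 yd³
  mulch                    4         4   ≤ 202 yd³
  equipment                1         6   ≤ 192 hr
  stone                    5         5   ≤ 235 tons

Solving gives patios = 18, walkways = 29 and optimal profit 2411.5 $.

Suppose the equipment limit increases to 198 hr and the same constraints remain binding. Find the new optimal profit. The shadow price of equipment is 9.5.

Δb = 6, so new z* = 2411.5 + (9.5)·(6) = 2411.5 + 57 = 2468.5.

2468.5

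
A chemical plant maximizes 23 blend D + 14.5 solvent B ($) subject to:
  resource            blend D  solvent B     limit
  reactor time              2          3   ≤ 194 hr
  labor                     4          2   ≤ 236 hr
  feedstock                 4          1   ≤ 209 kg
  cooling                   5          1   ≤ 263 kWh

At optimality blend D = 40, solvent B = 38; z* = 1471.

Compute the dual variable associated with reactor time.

1.5

At the optimum: reactor time uses 194 of 194 (binding); labor uses 236 of 236 (binding); feedstock uses 198 of 209 (slack = 11); cooling uses 238 of 263 (slack = 25).
Slack constraints have shadow price 0 (complementary slackness).
From A_Bᵀ y = c: 2·y_reactor time + 4·y_labor = 23; 3·y_reactor time + 2·y_labor = 14.5.
→ y_reactor time = 1.5 and y_labor = 5.
Shadow price of reactor time = 1.5.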